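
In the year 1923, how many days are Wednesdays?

1 January 1923 is a Monday.
The range spans 365 days (inclusive of both endpoints).
365 = 7 × 52 + 1, so there are 52 full weeks plus 1 extra day.
Each full week contributes one Wednesday: 52 so far.
The 1 extra day is Monday — none qualify.
Total: 52 + 0 = 52.

52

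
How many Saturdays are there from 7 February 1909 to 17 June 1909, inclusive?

18

7 February 1909 is a Sunday.
That's 131 days from start to end, counting both.
131 = 7 × 18 + 5, so there are 18 full weeks plus 5 extra days.
Each full week contributes one Saturday: 18 so far.
The 5 extra days are Sunday, Monday, Tuesday, Wednesday, Thursday — none qualify.
Total: 18 + 0 = 18.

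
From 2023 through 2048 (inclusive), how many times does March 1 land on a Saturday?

4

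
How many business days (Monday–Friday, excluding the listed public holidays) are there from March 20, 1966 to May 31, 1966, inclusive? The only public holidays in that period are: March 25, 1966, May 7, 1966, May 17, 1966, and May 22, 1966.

March 20, 1966 is a Sunday.
From March 20, 1966 to May 31, 1966 is 73 days inclusive.
73 = 7 × 10 + 3, so there are 10 full weeks plus 3 extra days.
Each full week contributes 5 weekdays (Mon–Fri): 10 × 5 = 50.
The 3 extra days are Sunday, Monday, Tuesday — 2 of them qualify.
Total: 50 + 2 = 52.
Holidays: March 25, 1966 (Fri); May 7, 1966 (Sat); May 17, 1966 (Tue); May 22, 1966 (Sun).
2 of the 4 holidays fall on weekdays; the rest are weekends and were already excluded.
Business days: 52 − 2 = 50.

50 business days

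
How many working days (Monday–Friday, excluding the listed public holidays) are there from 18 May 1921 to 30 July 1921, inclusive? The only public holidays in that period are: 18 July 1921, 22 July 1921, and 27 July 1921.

50

18 May 1921 is a Wednesday.
That's 74 days from start to end, counting both.
74 = 7 × 10 + 4, so there are 10 full weeks plus 4 extra days.
Each full week contributes 5 weekdays (Mon–Fri): 10 × 5 = 50.
The 4 extra days are Wednesday, Thursday, Friday, Saturday — 3 of them qualify.
Total: 50 + 3 = 53.
Holidays: 18 July 1921 (Mon); 22 July 1921 (Fri); 27 July 1921 (Wed).
All 3 holidays fall on weekdays, so subtract 3.
Business days: 53 − 3 = 50.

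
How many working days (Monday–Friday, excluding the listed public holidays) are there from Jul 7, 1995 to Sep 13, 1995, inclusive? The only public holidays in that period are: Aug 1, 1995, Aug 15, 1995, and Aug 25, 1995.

46 working days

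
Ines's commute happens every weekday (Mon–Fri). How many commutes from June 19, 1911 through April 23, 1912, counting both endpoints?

222

June 19, 1911 is a Monday.
The range spans 310 days (inclusive of both endpoints).
310 = 7 × 44 + 2, so there are 44 full weeks plus 2 extra days.
Each full week contributes 5 weekdays (Mon–Fri): 44 × 5 = 220.
The 2 extra days are Monday, Tuesday — 2 of them qualify.
Total: 220 + 2 = 222.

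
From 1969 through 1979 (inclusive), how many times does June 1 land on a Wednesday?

Day of week of June 1 in each year:
1969: Sun, 1970: Mon, 1971: Tue, 1972: Thu, 1973: Fri, 1974: Sat, 1975: Sun, 1976: Tue, 1977: Wed ✓, 1978: Thu, 1979: Fri
Wednesdays: 1977.

1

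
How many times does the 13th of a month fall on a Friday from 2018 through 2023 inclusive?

10

Friday-the-13ths by year:
2018: Apr, Jul
2019: Sep, Dec
2020: Mar, Nov
2021: Aug
2022: May
2023: Jan, Oct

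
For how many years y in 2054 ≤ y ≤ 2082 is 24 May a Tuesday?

4

Day of week of May 24 in each year:
2054: Sun, 2055: Mon, 2056: Wed, 2057: Thu, 2058: Fri, 2059: Sat, 2060: Mon, 2061: Tue ✓, 2062: Wed, 2063: Thu, 2064: Sat, 2065: Sun, 2066: Mon, 2067: Tue ✓, 2068: Thu, 2069: Fri, 2070: Sat, 2071: Sun, 2072: Tue ✓, 2073: Wed, 2074: Thu, 2075: Fri, 2076: Sun, 2077: Mon, 2078: Tue ✓, 2079: Wed, 2080: Fri, 2081: Sat, 2082: Sun
Tuesdays: 2061, 2067, 2072, 2078.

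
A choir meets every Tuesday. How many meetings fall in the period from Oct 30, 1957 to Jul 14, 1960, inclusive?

Oct 30, 1957 is a Wednesday.
The range spans 989 days (inclusive of both endpoints).
989 = 7 × 141 + 2, so there are 141 full weeks plus 2 extra days.
Each full week contributes one Tuesday: 141 so far.
The 2 extra days are Wednesday, Thursday — none qualify.
Total: 141 + 0 = 141.

141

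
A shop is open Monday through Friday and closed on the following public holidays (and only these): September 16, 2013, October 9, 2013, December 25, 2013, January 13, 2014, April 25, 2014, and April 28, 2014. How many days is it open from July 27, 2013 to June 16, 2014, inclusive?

July 27, 2013 is a Saturday.
That's 325 days from start to end, counting both.
325 = 7 × 46 + 3, so there are 46 full weeks plus 3 extra days.
Each full week contributes 5 weekdays (Mon–Fri): 46 × 5 = 230.
The 3 extra days are Saturday, Sunday, Monday — 1 of them qualifies.
Total: 230 + 1 = 231.
Holidays: September 16, 2013 (Mon); October 9, 2013 (Wed); December 25, 2013 (Wed); January 13, 2014 (Mon); April 25, 2014 (Fri); April 28, 2014 (Mon).
All 6 holidays fall on weekdays, so subtract 6.
Business days: 231 − 6 = 225.

225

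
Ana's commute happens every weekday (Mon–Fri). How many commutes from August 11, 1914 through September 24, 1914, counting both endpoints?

August 11, 1914 is a Tuesday.
From August 11, 1914 to September 24, 1914 is 45 days inclusive.
45 = 7 × 6 + 3, so there are 6 full weeks plus 3 extra days.
Each full week contributes 5 weekdays (Mon–Fri): 6 × 5 = 30.
The 3 extra days are Tuesday, Wednesday, Thursday — 3 of them qualify.
Total: 30 + 3 = 33.

33 weekdays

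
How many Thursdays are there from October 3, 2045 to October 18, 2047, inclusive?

107 Thursdays

October 3, 2045 is a Tuesday.
From October 3, 2045 to October 18, 2047 is 746 days inclusive.
746 = 7 × 106 + 4, so there are 106 full weeks plus 4 extra days.
Each full week contributes one Thursday: 106 so far.
The 4 extra days are Tuesday, Wednesday, Thursday, Friday — 1 of them qualifies.
Total: 106 + 1 = 107.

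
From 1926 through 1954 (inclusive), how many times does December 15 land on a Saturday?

4

Day of week of December 15 in each year:
1926: Wed, 1927: Thu, 1928: Sat ✓, 1929: Sun, 1930: Mon, 1931: Tue, 1932: Thu, 1933: Fri, 1934: Sat ✓, 1935: Sun, 1936: Tue, 1937: Wed, 1938: Thu, 1939: Fri, 1940: Sun, 1941: Mon, 1942: Tue, 1943: Wed, 1944: Fri, 1945: Sat ✓, 1946: Sun, 1947: Mon, 1948: Wed, 1949: Thu, 1950: Fri, 1951: Sat ✓, 1952: Mon, 1953: Tue, 1954: Wed
Saturdays: 1928, 1934, 1945, 1951.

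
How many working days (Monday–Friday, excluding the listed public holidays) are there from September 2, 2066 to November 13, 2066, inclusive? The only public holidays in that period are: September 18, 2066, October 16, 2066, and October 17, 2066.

52

September 2, 2066 is a Thursday.
The range spans 73 days (inclusive of both endpoints).
73 = 7 × 10 + 3, so there are 10 full weeks plus 3 extra days.
Each full week contributes 5 weekdays (Mon–Fri): 10 × 5 = 50.
The 3 extra days are Thu, Fri, Sat — 2 of them qualify.
Total: 50 + 2 = 52.
Holidays: September 18, 2066 (Sat); October 16, 2066 (Sat); October 17, 2066 (Sun).
None of the 3 holidays fall on a weekday, so nothing to subtract.
Business days: 52 − 0 = 52.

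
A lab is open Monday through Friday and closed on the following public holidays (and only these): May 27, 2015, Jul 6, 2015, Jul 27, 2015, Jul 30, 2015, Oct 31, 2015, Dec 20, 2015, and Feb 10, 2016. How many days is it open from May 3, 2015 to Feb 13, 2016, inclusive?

200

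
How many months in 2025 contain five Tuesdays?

4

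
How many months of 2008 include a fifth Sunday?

4

A month has five Sundays exactly when Sunday falls within its first (length − 28) days.
Jan: 31 days, starts Tue → 5 of Tue, Wed, Thu
Feb: 29 days, starts Fri → 5 of Fri
Mar: 31 days, starts Sat → 5 of Sat, Sun, Mon ✓
Apr: 30 days, starts Tue → 5 of Tue, Wed
May: 31 days, starts Thu → 5 of Thu, Fri, Sat
Jun: 30 days, starts Sun → 5 of Sun, Mon ✓
Jul: 31 days, starts Tue → 5 of Tue, Wed, Thu
Aug: 31 days, starts Fri → 5 of Fri, Sat, Sun ✓
Sep: 30 days, starts Mon → 5 of Mon, Tue
Oct: 31 days, starts Wed → 5 of Wed, Thu, Fri
Nov: 30 days, starts Sat → 5 of Sat, Sun ✓
Dec: 31 days, starts Mon → 5 of Mon, Tue, Wed
Months with five Sundays: Mar, Jun, Aug, Nov.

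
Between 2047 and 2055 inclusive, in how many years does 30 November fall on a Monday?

Day of week of November 30 in each year:
2047: Sat, 2048: Mon ✓, 2049: Tue, 2050: Wed, 2051: Thu, 2052: Sat, 2053: Sun, 2054: Mon ✓, 2055: Tue
Mondays: 2048, 2054.

2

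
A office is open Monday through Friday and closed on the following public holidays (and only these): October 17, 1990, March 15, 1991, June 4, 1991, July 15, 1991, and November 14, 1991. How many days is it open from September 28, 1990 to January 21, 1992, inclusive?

September 28, 1990 is a Friday.
That's 481 days from start to end, counting both.
481 = 7 × 68 + 5, so there are 68 full weeks plus 5 extra days.
Each full week contributes 5 weekdays (Mon–Fri): 68 × 5 = 340.
The 5 extra days are Friday, Saturday, Sunday, Monday, Tuesday — 3 of them qualify.
Total: 340 + 3 = 343.
Holidays: October 17, 1990 (Wed); March 15, 1991 (Fri); June 4, 1991 (Tue); July 15, 1991 (Mon); November 14, 1991 (Thu).
All 5 holidays fall on weekdays, so subtract 5.
Business days: 343 − 5 = 338.

338 business days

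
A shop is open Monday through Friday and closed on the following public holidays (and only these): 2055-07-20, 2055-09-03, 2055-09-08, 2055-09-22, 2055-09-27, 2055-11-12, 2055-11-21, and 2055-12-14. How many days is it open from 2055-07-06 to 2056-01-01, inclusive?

122 working days

2055-07-06 is a Tuesday.
That's 180 days from start to end, counting both.
180 = 7 × 25 + 5, so there are 25 full weeks plus 5 extra days.
Each full week contributes 5 weekdays (Mon–Fri): 25 × 5 = 125.
The 5 extra days are Tue, Wed, Thu, Fri, Sat — 4 of them qualify.
Total: 125 + 4 = 129.
Holidays: 2055-07-20 (Tue); 2055-09-03 (Fri); 2055-09-08 (Wed); 2055-09-22 (Wed); 2055-09-27 (Mon); 2055-11-12 (Fri); 2055-11-21 (Sun); 2055-12-14 (Tue).
7 of the 8 holidays fall on weekdays; the rest are weekends and were already excluded.
Business days: 129 − 7 = 122.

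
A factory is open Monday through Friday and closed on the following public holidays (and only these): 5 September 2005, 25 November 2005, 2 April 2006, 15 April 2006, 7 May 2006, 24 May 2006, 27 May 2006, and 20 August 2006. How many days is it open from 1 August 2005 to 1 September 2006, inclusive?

282

1 August 2005 is a Monday.
The range spans 397 days (inclusive of both endpoints).
397 = 7 × 56 + 5, so there are 56 full weeks plus 5 extra days.
Each full week contributes 5 weekdays (Mon–Fri): 56 × 5 = 280.
The 5 extra days are Monday, Tuesday, Wednesday, Thursday, Friday — 5 of them qualify.
Total: 280 + 5 = 285.
Holidays: 5 September 2005 (Mon); 25 November 2005 (Fri); 2 April 2006 (Sun); 15 April 2006 (Sat); 7 May 2006 (Sun); 24 May 2006 (Wed); 27 May 2006 (Sat); 20 August 2006 (Sun).
3 of the 8 holidays fall on weekdays; the rest are weekends and were already excluded.
Business days: 285 − 3 = 282.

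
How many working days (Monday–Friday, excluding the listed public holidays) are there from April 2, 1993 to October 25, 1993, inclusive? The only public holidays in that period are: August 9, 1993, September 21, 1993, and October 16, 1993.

April 2, 1993 is a Friday.
From April 2, 1993 to October 25, 1993 is 207 days inclusive.
207 = 7 × 29 + 4, so there are 29 full weeks plus 4 extra days.
Each full week contributes 5 weekdays (Mon–Fri): 29 × 5 = 145.
The 4 extra days are Fri, Sat, Sun, Mon — 2 of them qualify.
Total: 145 + 2 = 147.
Holidays: August 9, 1993 (Mon); September 21, 1993 (Tue); October 16, 1993 (Sat).
2 of the 3 holidays fall on weekdays; the rest are weekends and were already excluded.
Business days: 147 − 2 = 145.

145 working days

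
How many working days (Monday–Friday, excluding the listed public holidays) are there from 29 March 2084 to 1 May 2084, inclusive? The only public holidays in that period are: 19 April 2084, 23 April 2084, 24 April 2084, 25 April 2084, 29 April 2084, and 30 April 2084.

29 March 2084 is a Wednesday.
That's 34 days from start to end, counting both.
34 = 7 × 4 + 6, so there are 4 full weeks plus 6 extra days.
Each full week contributes 5 weekdays (Mon–Fri): 4 × 5 = 20.
The 6 extra days are Wednesday, Thursday, Friday, Saturday, Sunday, Monday — 4 of them qualify.
Total: 20 + 4 = 24.
Holidays: 19 April 2084 (Wed); 23 April 2084 (Sun); 24 April 2084 (Mon); 25 April 2084 (Tue); 29 April 2084 (Sat); 30 April 2084 (Sun).
3 of the 6 holidays fall on weekdays; the rest are weekends and were already excluded.
Business days: 24 − 3 = 21.

21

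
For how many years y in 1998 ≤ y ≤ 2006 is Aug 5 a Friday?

1

Day of week of August 5 in each year:
1998: Wed, 1999: Thu, 2000: Sat, 2001: Sun, 2002: Mon, 2003: Tue, 2004: Thu, 2005: Fri ✓, 2006: Sat
Fridays: 2005.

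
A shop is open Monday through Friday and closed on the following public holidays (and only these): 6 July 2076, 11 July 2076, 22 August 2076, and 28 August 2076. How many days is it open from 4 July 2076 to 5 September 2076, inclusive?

43

4 July 2076 is a Saturday.
From 4 July 2076 to 5 September 2076 is 64 days inclusive.
64 = 7 × 9 + 1, so there are 9 full weeks plus 1 extra day.
Each full week contributes 5 weekdays (Mon–Fri): 9 × 5 = 45.
The 1 extra day is Sat — none qualify.
Total: 45 + 0 = 45.
Holidays: 6 July 2076 (Mon); 11 July 2076 (Sat); 22 August 2076 (Sat); 28 August 2076 (Fri).
2 of the 4 holidays fall on weekdays; the rest are weekends and were already excluded.
Business days: 45 − 2 = 43.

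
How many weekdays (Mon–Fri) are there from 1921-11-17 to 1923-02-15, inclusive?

1921-11-17 is a Thursday.
That's 456 days from start to end, counting both.
456 = 7 × 65 + 1, so there are 65 full weeks plus 1 extra day.
Each full week contributes 5 weekdays (Mon–Fri): 65 × 5 = 325.
The 1 extra day is Thursday — 1 of them qualifies.
Total: 325 + 1 = 326.

326 weekdays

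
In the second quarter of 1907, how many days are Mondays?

Apr 1, 1907 is a Monday.
That's 91 days from start to end, counting both.
91 = 7 × 13, so the span is exactly 13 full weeks.
Each full week contributes one Monday: 13 so far.

13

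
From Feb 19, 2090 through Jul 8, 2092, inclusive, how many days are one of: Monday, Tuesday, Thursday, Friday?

498

Feb 19, 2090 is a Sunday.
That's 871 days from start to end, counting both.
871 = 7 × 124 + 3, so there are 124 full weeks plus 3 extra days.
Each full week contributes 4 days from the set (Mon, Tue, Thu, Fri): 124 × 4 = 496.
The 3 extra days are Sun, Mon, Tue — 2 of them qualify.
Total: 496 + 2 = 498.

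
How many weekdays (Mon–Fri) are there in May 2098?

22 weekdays

1 May 2098 is a Thursday.
The range spans 31 days (inclusive of both endpoints).
31 = 7 × 4 + 3, so there are 4 full weeks plus 3 extra days.
Each full week contributes 5 weekdays (Mon–Fri): 4 × 5 = 20.
The 3 extra days are Thursday, Friday, Saturday — 2 of them qualify.
Total: 20 + 2 = 22.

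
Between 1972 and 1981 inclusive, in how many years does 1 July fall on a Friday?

1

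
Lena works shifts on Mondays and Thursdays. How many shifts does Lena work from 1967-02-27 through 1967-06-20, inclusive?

1967-02-27 is a Monday.
The range spans 114 days (inclusive of both endpoints).
114 = 7 × 16 + 2, so there are 16 full weeks plus 2 extra days.
Each full week contributes 2 days from the set (Mon, Thu): 16 × 2 = 32.
The 2 extra days are Mon, Tue — 1 of them qualifies.
Total: 32 + 1 = 33.

33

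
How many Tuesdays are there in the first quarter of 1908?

1908-01-01 is a Wednesday.
That's 91 days from start to end, counting both.
91 = 7 × 13, so the span is exactly 13 full weeks.
Each full week contributes one Tuesday: 13 so far.
Total: 13.

13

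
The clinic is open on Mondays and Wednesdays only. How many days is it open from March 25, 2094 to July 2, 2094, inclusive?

28

March 25, 2094 is a Thursday.
The range spans 100 days (inclusive of both endpoints).
100 = 7 × 14 + 2, so there are 14 full weeks plus 2 extra days.
Each full week contributes 2 days from the set (Mon, Wed): 14 × 2 = 28.
The 2 extra days are Thu, Fri — none qualify.
Total: 28 + 0 = 28.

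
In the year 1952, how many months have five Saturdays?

4

A month has five Saturdays exactly when Saturday falls within its first (length − 28) days.
Jan: 31 days, starts Tue → 5 of Tue, Wed, Thu
Feb: 29 days, starts Fri → 5 of Fri
Mar: 31 days, starts Sat → 5 of Sat, Sun, Mon ✓
Apr: 30 days, starts Tue → 5 of Tue, Wed
May: 31 days, starts Thu → 5 of Thu, Fri, Sat ✓
Jun: 30 days, starts Sun → 5 of Sun, Mon
Jul: 31 days, starts Tue → 5 of Tue, Wed, Thu
Aug: 31 days, starts Fri → 5 of Fri, Sat, Sun ✓
Sep: 30 days, starts Mon → 5 of Mon, Tue
Oct: 31 days, starts Wed → 5 of Wed, Thu, Fri
Nov: 30 days, starts Sat → 5 of Sat, Sun ✓
Dec: 31 days, starts Mon → 5 of Mon, Tue, Wed
Months with five Saturdays: Mar, May, Aug, Nov.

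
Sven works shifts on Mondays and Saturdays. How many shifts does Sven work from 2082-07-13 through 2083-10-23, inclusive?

2082-07-13 is a Monday.
From 2082-07-13 to 2083-10-23 is 468 days inclusive.
468 = 7 × 66 + 6, so there are 66 full weeks plus 6 extra days.
Each full week contributes 2 days from the set (Mon, Sat): 66 × 2 = 132.
The 6 extra days are Mon, Tue, Wed, Thu, Fri, Sat — 2 of them qualify.
Total: 132 + 2 = 134.

134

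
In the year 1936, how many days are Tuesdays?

52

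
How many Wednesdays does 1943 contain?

52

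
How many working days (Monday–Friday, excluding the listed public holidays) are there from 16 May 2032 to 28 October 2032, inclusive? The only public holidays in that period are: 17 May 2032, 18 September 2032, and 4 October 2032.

117

16 May 2032 is a Sunday.
The range spans 166 days (inclusive of both endpoints).
166 = 7 × 23 + 5, so there are 23 full weeks plus 5 extra days.
Each full week contributes 5 weekdays (Mon–Fri): 23 × 5 = 115.
The 5 extra days are Sunday, Monday, Tuesday, Wednesday, Thursday — 4 of them qualify.
Total: 115 + 4 = 119.
Holidays: 17 May 2032 (Mon); 18 September 2032 (Sat); 4 October 2032 (Mon).
2 of the 3 holidays fall on weekdays; the rest are weekends and were already excluded.
Business days: 119 − 2 = 117.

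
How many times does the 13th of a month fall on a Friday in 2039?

1

The 13th falls on a Friday when the month's 13th has weekday Fri.
Jan 13 is Thu; Feb 13 is Sun; Mar 13 is Sun; Apr 13 is Wed; May 13 is Fri ✓; Jun 13 is Mon; Jul 13 is Wed; Aug 13 is Sat; Sep 13 is Tue; Oct 13 is Thu; Nov 13 is Sun; Dec 13 is Tue.
Friday the 13ths: May.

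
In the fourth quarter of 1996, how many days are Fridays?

1 October 1996 is a Tuesday.
That's 92 days from start to end, counting both.
92 = 7 × 13 + 1, so there are 13 full weeks plus 1 extra day.
Each full week contributes one Friday: 13 so far.
The 1 extra day is Tuesday — none qualify.
Total: 13 + 0 = 13.

13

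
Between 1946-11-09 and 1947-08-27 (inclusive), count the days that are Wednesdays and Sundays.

84

1946-11-09 is a Saturday.
From 1946-11-09 to 1947-08-27 is 292 days inclusive.
292 = 7 × 41 + 5, so there are 41 full weeks plus 5 extra days.
Each full week contributes 2 days from the set (Wed, Sun): 41 × 2 = 82.
The 5 extra days are Saturday, Sunday, Monday, Tuesday, Wednesday — 2 of them qualify.
Total: 82 + 2 = 84.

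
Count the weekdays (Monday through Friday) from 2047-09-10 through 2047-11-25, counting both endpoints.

2047-09-10 is a Tuesday.
The range spans 77 days (inclusive of both endpoints).
77 = 7 × 11, so the span is exactly 11 full weeks.
Each full week contributes 5 weekdays (Mon–Fri): 11 × 5 = 55.

55 weekdays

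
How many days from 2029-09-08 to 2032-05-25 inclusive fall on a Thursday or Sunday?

283

2029-09-08 is a Saturday.
That's 991 days from start to end, counting both.
991 = 7 × 141 + 4, so there are 141 full weeks plus 4 extra days.
Each full week contributes 2 days from the set (Thu, Sun): 141 × 2 = 282.
The 4 extra days are Sat, Sun, Mon, Tue — 1 of them qualifies.
Total: 282 + 1 = 283.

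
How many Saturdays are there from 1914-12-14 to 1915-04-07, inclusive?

16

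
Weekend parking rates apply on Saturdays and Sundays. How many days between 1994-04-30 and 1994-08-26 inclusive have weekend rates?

1994-04-30 is a Saturday.
The range spans 119 days (inclusive of both endpoints).
119 = 7 × 17, so the span is exactly 17 full weeks.
Each full week contributes 2 weekend days (Sat, Sun): 17 × 2 = 34.

34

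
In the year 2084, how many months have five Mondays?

4

A month has five Mondays exactly when Monday falls within its first (length − 28) days.
Jan: 31 days, starts Sat → 5 of Sat, Sun, Mon ✓
Feb: 29 days, starts Tue → 5 of Tue
Mar: 31 days, starts Wed → 5 of Wed, Thu, Fri
Apr: 30 days, starts Sat → 5 of Sat, Sun
May: 31 days, starts Mon → 5 of Mon, Tue, Wed ✓
Jun: 30 days, starts Thu → 5 of Thu, Fri
Jul: 31 days, starts Sat → 5 of Sat, Sun, Mon ✓
Aug: 31 days, starts Tue → 5 of Tue, Wed, Thu
Sep: 30 days, starts Fri → 5 of Fri, Sat
Oct: 31 days, starts Sun → 5 of Sun, Mon, Tue ✓
Nov: 30 days, starts Wed → 5 of Wed, Thu
Dec: 31 days, starts Fri → 5 of Fri, Sat, Sun
Months with five Mondays: Jan, May, Jul, Oct.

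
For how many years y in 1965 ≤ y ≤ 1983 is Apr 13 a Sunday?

Day of week of April 13 in each year:
1965: Tue, 1966: Wed, 1967: Thu, 1968: Sat, 1969: Sun ✓, 1970: Mon, 1971: Tue, 1972: Thu, 1973: Fri, 1974: Sat, 1975: Sun ✓, 1976: Tue, 1977: Wed, 1978: Thu, 1979: Fri, 1980: Sun ✓, 1981: Mon, 1982: Tue, 1983: Wed
Sundays: 1969, 1975, 1980.

3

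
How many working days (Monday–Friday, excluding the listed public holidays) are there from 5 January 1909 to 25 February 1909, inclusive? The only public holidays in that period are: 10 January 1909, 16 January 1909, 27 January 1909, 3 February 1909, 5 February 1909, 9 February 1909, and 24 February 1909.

33 working days

5 January 1909 is a Tuesday.
That's 52 days from start to end, counting both.
52 = 7 × 7 + 3, so there are 7 full weeks plus 3 extra days.
Each full week contributes 5 weekdays (Mon–Fri): 7 × 5 = 35.
The 3 extra days are Tuesday, Wednesday, Thursday — 3 of them qualify.
Total: 35 + 3 = 38.
Holidays: 10 January 1909 (Sun); 16 January 1909 (Sat); 27 January 1909 (Wed); 3 February 1909 (Wed); 5 February 1909 (Fri); 9 February 1909 (Tue); 24 February 1909 (Wed).
5 of the 7 holidays fall on weekdays; the rest are weekends and were already excluded.
Business days: 38 − 5 = 33.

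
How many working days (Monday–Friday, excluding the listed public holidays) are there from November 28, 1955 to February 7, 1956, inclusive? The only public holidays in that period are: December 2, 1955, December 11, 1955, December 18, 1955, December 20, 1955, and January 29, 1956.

50

November 28, 1955 is a Monday.
The range spans 72 days (inclusive of both endpoints).
72 = 7 × 10 + 2, so there are 10 full weeks plus 2 extra days.
Each full week contributes 5 weekdays (Mon–Fri): 10 × 5 = 50.
The 2 extra days are Mon, Tue — 2 of them qualify.
Total: 50 + 2 = 52.
Holidays: December 2, 1955 (Fri); December 11, 1955 (Sun); December 18, 1955 (Sun); December 20, 1955 (Tue); January 29, 1956 (Sun).
2 of the 5 holidays fall on weekdays; the rest are weekends and were already excluded.
Business days: 52 − 2 = 50.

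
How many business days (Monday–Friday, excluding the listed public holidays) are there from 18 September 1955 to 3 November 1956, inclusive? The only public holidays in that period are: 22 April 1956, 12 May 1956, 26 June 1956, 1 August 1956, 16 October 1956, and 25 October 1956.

18 September 1955 is a Sunday.
The range spans 413 days (inclusive of both endpoints).
413 = 7 × 59, so the span is exactly 59 full weeks.
Each full week contributes 5 weekdays (Mon–Fri): 59 × 5 = 295.
Holidays: 22 April 1956 (Sun); 12 May 1956 (Sat); 26 June 1956 (Tue); 1 August 1956 (Wed); 16 October 1956 (Tue); 25 October 1956 (Thu).
4 of the 6 holidays fall on weekdays; the rest are weekends and were already excluded.
Business days: 295 − 4 = 291.

291 business days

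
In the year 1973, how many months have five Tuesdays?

A month has five Tuesdays exactly when Tuesday falls within its first (length − 28) days.
Jan: 31 days, starts Mon → 5 of Mon, Tue, Wed ✓
Feb: 28 days, starts Thu → 5 of (none)
Mar: 31 days, starts Thu → 5 of Thu, Fri, Sat
Apr: 30 days, starts Sun → 5 of Sun, Mon
May: 31 days, starts Tue → 5 of Tue, Wed, Thu ✓
Jun: 30 days, starts Fri → 5 of Fri, Sat
Jul: 31 days, starts Sun → 5 of Sun, Mon, Tue ✓
Aug: 31 days, starts Wed → 5 of Wed, Thu, Fri
Sep: 30 days, starts Sat → 5 of Sat, Sun
Oct: 31 days, starts Mon → 5 of Mon, Tue, Wed ✓
Nov: 30 days, starts Thu → 5 of Thu, Fri
Dec: 31 days, starts Sat → 5 of Sat, Sun, Mon
Months with five Tuesdays: Jan, May, Jul, Oct.

4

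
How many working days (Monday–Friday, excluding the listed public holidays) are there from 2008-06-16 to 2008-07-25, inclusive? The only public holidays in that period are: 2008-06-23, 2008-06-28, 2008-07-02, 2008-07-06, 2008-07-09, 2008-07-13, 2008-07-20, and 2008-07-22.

2008-06-16 is a Monday.
From 2008-06-16 to 2008-07-25 is 40 days inclusive.
40 = 7 × 5 + 5, so there are 5 full weeks plus 5 extra days.
Each full week contributes 5 weekdays (Mon–Fri): 5 × 5 = 25.
The 5 extra days are Mon, Tue, Wed, Thu, Fri — 5 of them qualify.
Total: 25 + 5 = 30.
Holidays: 2008-06-23 (Mon); 2008-06-28 (Sat); 2008-07-02 (Wed); 2008-07-06 (Sun); 2008-07-09 (Wed); 2008-07-13 (Sun); 2008-07-20 (Sun); 2008-07-22 (Tue).
4 of the 8 holidays fall on weekdays; the rest are weekends and were already excluded.
Business days: 30 − 4 = 26.

26 working days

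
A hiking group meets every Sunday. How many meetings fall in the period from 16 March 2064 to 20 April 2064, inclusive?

16 March 2064 is a Sunday.
The range spans 36 days (inclusive of both endpoints).
36 = 7 × 5 + 1, so there are 5 full weeks plus 1 extra day.
Each full week contributes one Sunday: 5 so far.
The 1 extra day is Sunday — 1 of them qualifies.
Total: 5 + 1 = 6.

6 Sundays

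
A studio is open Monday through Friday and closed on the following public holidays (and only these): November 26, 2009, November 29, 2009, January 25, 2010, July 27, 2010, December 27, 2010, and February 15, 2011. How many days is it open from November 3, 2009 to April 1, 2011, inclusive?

November 3, 2009 is a Tuesday.
The range spans 515 days (inclusive of both endpoints).
515 = 7 × 73 + 4, so there are 73 full weeks plus 4 extra days.
Each full week contributes 5 weekdays (Mon–Fri): 73 × 5 = 365.
The 4 extra days are Tue, Wed, Thu, Fri — 4 of them qualify.
Total: 365 + 4 = 369.
Holidays: November 26, 2009 (Thu); November 29, 2009 (Sun); January 25, 2010 (Mon); July 27, 2010 (Tue); December 27, 2010 (Mon); February 15, 2011 (Tue).
5 of the 6 holidays fall on weekdays; the rest are weekends and were already excluded.
Business days: 369 − 5 = 364.

364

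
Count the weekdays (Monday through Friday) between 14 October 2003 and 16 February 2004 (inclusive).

14 October 2003 is a Tuesday.
From 14 October 2003 to 16 February 2004 is 126 days inclusive.
126 = 7 × 18, so the span is exactly 18 full weeks.
Each full week contributes 5 weekdays (Mon–Fri): 18 × 5 = 90.
Total: 90.

90 weekdays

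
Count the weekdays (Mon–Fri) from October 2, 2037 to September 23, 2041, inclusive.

1037

October 2, 2037 is a Friday.
From October 2, 2037 to September 23, 2041 is 1453 days inclusive.
1453 = 7 × 207 + 4, so there are 207 full weeks plus 4 extra days.
Each full week contributes 5 weekdays (Mon–Fri): 207 × 5 = 1035.
The 4 extra days are Fri, Sat, Sun, Mon — 2 of them qualify.
Total: 1035 + 2 = 1037.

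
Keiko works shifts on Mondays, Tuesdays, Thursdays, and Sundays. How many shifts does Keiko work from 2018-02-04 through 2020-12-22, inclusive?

2018-02-04 is a Sunday.
That's 1053 days from start to end, counting both.
1053 = 7 × 150 + 3, so there are 150 full weeks plus 3 extra days.
Each full week contributes 4 days from the set (Mon, Tue, Thu, Sun): 150 × 4 = 600.
The 3 extra days are Sunday, Monday, Tuesday — 3 of them qualify.
Total: 600 + 3 = 603.

603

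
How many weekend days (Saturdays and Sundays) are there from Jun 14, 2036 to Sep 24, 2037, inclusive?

134

Jun 14, 2036 is a Saturday.
That's 468 days from start to end, counting both.
468 = 7 × 66 + 6, so there are 66 full weeks plus 6 extra days.
Each full week contributes 2 weekend days (Sat, Sun): 66 × 2 = 132.
The 6 extra days are Sat, Sun, Mon, Tue, Wed, Thu — 2 of them qualify.
Total: 132 + 2 = 134.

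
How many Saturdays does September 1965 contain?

September 1, 1965 is a Wednesday.
That's 30 days from start to end, counting both.
30 = 7 × 4 + 2, so there are 4 full weeks plus 2 extra days.
Each full week contributes one Saturday: 4 so far.
The 2 extra days are Wed, Thu — none qualify.
Total: 4 + 0 = 4.

4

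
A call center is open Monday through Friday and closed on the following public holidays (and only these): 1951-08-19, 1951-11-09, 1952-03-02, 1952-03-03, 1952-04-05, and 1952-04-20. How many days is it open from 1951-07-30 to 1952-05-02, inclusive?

1951-07-30 is a Monday.
From 1951-07-30 to 1952-05-02 is 278 days inclusive.
278 = 7 × 39 + 5, so there are 39 full weeks plus 5 extra days.
Each full week contributes 5 weekdays (Mon–Fri): 39 × 5 = 195.
The 5 extra days are Mon, Tue, Wed, Thu, Fri — 5 of them qualify.
Total: 195 + 5 = 200.
Holidays: 1951-08-19 (Sun); 1951-11-09 (Fri); 1952-03-02 (Sun); 1952-03-03 (Mon); 1952-04-05 (Sat); 1952-04-20 (Sun).
2 of the 6 holidays fall on weekdays; the rest are weekends and were already excluded.
Business days: 200 − 2 = 198.

198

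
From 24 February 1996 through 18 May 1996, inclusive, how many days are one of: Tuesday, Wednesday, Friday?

36

24 February 1996 is a Saturday.
That's 85 days from start to end, counting both.
85 = 7 × 12 + 1, so there are 12 full weeks plus 1 extra day.
Each full week contributes 3 days from the set (Tue, Wed, Fri): 12 × 3 = 36.
The 1 extra day is Sat — none qualify.
Total: 36 + 0 = 36.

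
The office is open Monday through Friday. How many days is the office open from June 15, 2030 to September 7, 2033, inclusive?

843

June 15, 2030 is a Saturday.
The range spans 1181 days (inclusive of both endpoints).
1181 = 7 × 168 + 5, so there are 168 full weeks plus 5 extra days.
Each full week contributes 5 weekdays (Mon–Fri): 168 × 5 = 840.
The 5 extra days are Saturday, Sunday, Monday, Tuesday, Wednesday — 3 of them qualify.
Total: 840 + 3 = 843.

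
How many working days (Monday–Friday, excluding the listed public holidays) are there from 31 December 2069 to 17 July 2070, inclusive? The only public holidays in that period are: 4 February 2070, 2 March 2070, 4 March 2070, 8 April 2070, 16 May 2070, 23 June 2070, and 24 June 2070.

137

31 December 2069 is a Tuesday.
The range spans 199 days (inclusive of both endpoints).
199 = 7 × 28 + 3, so there are 28 full weeks plus 3 extra days.
Each full week contributes 5 weekdays (Mon–Fri): 28 × 5 = 140.
The 3 extra days are Tue, Wed, Thu — 3 of them qualify.
Total: 140 + 3 = 143.
Holidays: 4 February 2070 (Tue); 2 March 2070 (Sun); 4 March 2070 (Tue); 8 April 2070 (Tue); 16 May 2070 (Fri); 23 June 2070 (Mon); 24 June 2070 (Tue).
6 of the 7 holidays fall on weekdays; the rest are weekends and were already excluded.
Business days: 143 − 6 = 137.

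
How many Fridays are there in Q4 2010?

14

2010-10-01 is a Friday.
That's 92 days from start to end, counting both.
92 = 7 × 13 + 1, so there are 13 full weeks plus 1 extra day.
Each full week contributes one Friday: 13 so far.
The 1 extra day is Fri — 1 of them qualifies.
Total: 13 + 1 = 14.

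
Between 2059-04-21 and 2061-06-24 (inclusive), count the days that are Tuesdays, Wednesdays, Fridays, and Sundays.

455

2059-04-21 is a Monday.
From 2059-04-21 to 2061-06-24 is 796 days inclusive.
796 = 7 × 113 + 5, so there are 113 full weeks plus 5 extra days.
Each full week contributes 4 days from the set (Tue, Wed, Fri, Sun): 113 × 4 = 452.
The 5 extra days are Mon, Tue, Wed, Thu, Fri — 3 of them qualify.
Total: 452 + 3 = 455.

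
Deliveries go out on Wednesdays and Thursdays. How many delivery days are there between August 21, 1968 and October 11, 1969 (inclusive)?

August 21, 1968 is a Wednesday.
From August 21, 1968 to October 11, 1969 is 417 days inclusive.
417 = 7 × 59 + 4, so there are 59 full weeks plus 4 extra days.
Each full week contributes 2 days from the set (Wed, Thu): 59 × 2 = 118.
The 4 extra days are Wed, Thu, Fri, Sat — 2 of them qualify.
Total: 118 + 2 = 120.

120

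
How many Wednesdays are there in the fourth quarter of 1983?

13

Oct 1, 1983 is a Saturday.
The range spans 92 days (inclusive of both endpoints).
92 = 7 × 13 + 1, so there are 13 full weeks plus 1 extra day.
Each full week contributes one Wednesday: 13 so far.
The 1 extra day is Sat — none qualify.
Total: 13 + 0 = 13.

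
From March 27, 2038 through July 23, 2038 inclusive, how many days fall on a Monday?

17 Mondays

March 27, 2038 is a Saturday.
From March 27, 2038 to July 23, 2038 is 119 days inclusive.
119 = 7 × 17, so the span is exactly 17 full weeks.
Each full week contributes one Monday: 17 so far.
Total: 17.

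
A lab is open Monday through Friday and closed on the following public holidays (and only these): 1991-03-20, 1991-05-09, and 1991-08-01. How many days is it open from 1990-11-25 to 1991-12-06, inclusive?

1990-11-25 is a Sunday.
From 1990-11-25 to 1991-12-06 is 377 days inclusive.
377 = 7 × 53 + 6, so there are 53 full weeks plus 6 extra days.
Each full week contributes 5 weekdays (Mon–Fri): 53 × 5 = 265.
The 6 extra days are Sun, Mon, Tue, Wed, Thu, Fri — 5 of them qualify.
Total: 265 + 5 = 270.
Holidays: 1991-03-20 (Wed); 1991-05-09 (Thu); 1991-08-01 (Thu).
All 3 holidays fall on weekdays, so subtract 3.
Business days: 270 − 3 = 267.

267 working days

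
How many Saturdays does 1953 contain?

Jan 1, 1953 is a Thursday.
From Jan 1, 1953 to Dec 31, 1953 is 365 days inclusive.
365 = 7 × 52 + 1, so there are 52 full weeks plus 1 extra day.
Each full week contributes one Saturday: 52 so far.
The 1 extra day is Thursday — none qualify.
Total: 52 + 0 = 52.

52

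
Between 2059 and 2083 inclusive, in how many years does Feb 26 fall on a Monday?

Day of week of February 26 in each year:
2059: Wed, 2060: Thu, 2061: Sat, 2062: Sun, 2063: Mon ✓, 2064: Tue, 2065: Thu, 2066: Fri, 2067: Sat, 2068: Sun, 2069: Tue, 2070: Wed, 2071: Thu, 2072: Fri, 2073: Sun, 2074: Mon ✓, 2075: Tue, 2076: Wed, 2077: Fri, 2078: Sat, 2079: Sun, 2080: Mon ✓, 2081: Wed, 2082: Thu, 2083: Fri
Mondays: 2063, 2074, 2080.

3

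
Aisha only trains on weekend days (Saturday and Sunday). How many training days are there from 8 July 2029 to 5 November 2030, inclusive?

8 July 2029 is a Sunday.
From 8 July 2029 to 5 November 2030 is 486 days inclusive.
486 = 7 × 69 + 3, so there are 69 full weeks plus 3 extra days.
Each full week contributes 2 weekend days (Sat, Sun): 69 × 2 = 138.
The 3 extra days are Sun, Mon, Tue — 1 of them qualifies.
Total: 138 + 1 = 139.

139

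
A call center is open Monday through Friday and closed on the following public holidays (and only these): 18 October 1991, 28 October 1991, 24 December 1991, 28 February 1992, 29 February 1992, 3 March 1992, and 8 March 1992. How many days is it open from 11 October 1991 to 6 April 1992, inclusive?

122 business days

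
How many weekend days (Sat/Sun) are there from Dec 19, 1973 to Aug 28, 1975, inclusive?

176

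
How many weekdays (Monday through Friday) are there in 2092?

Jan 1, 2092 is a Tuesday.
That's 366 days from start to end, counting both.
366 = 7 × 52 + 2, so there are 52 full weeks plus 2 extra days.
Each full week contributes 5 weekdays (Mon–Fri): 52 × 5 = 260.
The 2 extra days are Tuesday, Wednesday — 2 of them qualify.
Total: 260 + 2 = 262.

262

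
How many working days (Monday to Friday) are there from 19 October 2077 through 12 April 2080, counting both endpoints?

19 October 2077 is a Tuesday.
That's 907 days from start to end, counting both.
907 = 7 × 129 + 4, so there are 129 full weeks plus 4 extra days.
Each full week contributes 5 weekdays (Mon–Fri): 129 × 5 = 645.
The 4 extra days are Tue, Wed, Thu, Fri — 4 of them qualify.
Total: 645 + 4 = 649.

649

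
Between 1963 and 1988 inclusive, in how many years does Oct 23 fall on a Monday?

Day of week of October 23 in each year:
1963: Wed, 1964: Fri, 1965: Sat, 1966: Sun, 1967: Mon ✓, 1968: Wed, 1969: Thu, 1970: Fri, 1971: Sat, 1972: Mon ✓, 1973: Tue, 1974: Wed, 1975: Thu, 1976: Sat, 1977: Sun, 1978: Mon ✓, 1979: Tue, 1980: Thu, 1981: Fri, 1982: Sat, 1983: Sun, 1984: Tue, 1985: Wed, 1986: Thu, 1987: Fri, 1988: Sun
Mondays: 1967, 1972, 1978.

3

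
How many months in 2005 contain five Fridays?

4

A month has five Fridays exactly when Friday falls within its first (length − 28) days.
Jan: 31 days, starts Sat → 5 of Sat, Sun, Mon
Feb: 28 days, starts Tue → 5 of (none)
Mar: 31 days, starts Tue → 5 of Tue, Wed, Thu
Apr: 30 days, starts Fri → 5 of Fri, Sat ✓
May: 31 days, starts Sun → 5 of Sun, Mon, Tue
Jun: 30 days, starts Wed → 5 of Wed, Thu
Jul: 31 days, starts Fri → 5 of Fri, Sat, Sun ✓
Aug: 31 days, starts Mon → 5 of Mon, Tue, Wed
Sep: 30 days, starts Thu → 5 of Thu, Fri ✓
Oct: 31 days, starts Sat → 5 of Sat, Sun, Mon
Nov: 30 days, starts Tue → 5 of Tue, Wed
Dec: 31 days, starts Thu → 5 of Thu, Fri, Sat ✓
Months with five Fridays: Apr, Jul, Sep, Dec.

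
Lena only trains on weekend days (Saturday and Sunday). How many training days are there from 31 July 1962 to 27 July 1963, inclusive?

31 July 1962 is a Tuesday.
That's 362 days from start to end, counting both.
362 = 7 × 51 + 5, so there are 51 full weeks plus 5 extra days.
Each full week contributes 2 weekend days (Sat, Sun): 51 × 2 = 102.
The 5 extra days are Tue, Wed, Thu, Fri, Sat — 1 of them qualifies.
Total: 102 + 1 = 103.

103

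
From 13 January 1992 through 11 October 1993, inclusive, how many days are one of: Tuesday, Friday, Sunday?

273

13 January 1992 is a Monday.
That's 638 days from start to end, counting both.
638 = 7 × 91 + 1, so there are 91 full weeks plus 1 extra day.
Each full week contributes 3 days from the set (Tue, Fri, Sun): 91 × 3 = 273.
The 1 extra day is Monday — none qualify.
Total: 273 + 0 = 273.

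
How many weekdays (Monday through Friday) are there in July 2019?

July 1, 2019 is a Monday.
The range spans 31 days (inclusive of both endpoints).
31 = 7 × 4 + 3, so there are 4 full weeks plus 3 extra days.
Each full week contributes 5 weekdays (Mon–Fri): 4 × 5 = 20.
The 3 extra days are Mon, Tue, Wed — 3 of them qualify.
Total: 20 + 3 = 23.

23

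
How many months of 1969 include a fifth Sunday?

A month has five Sundays exactly when Sunday falls within its first (length − 28) days.
Jan: 31 days, starts Wed → 5 of Wed, Thu, Fri
Feb: 28 days, starts Sat → 5 of (none)
Mar: 31 days, starts Sat → 5 of Sat, Sun, Mon ✓
Apr: 30 days, starts Tue → 5 of Tue, Wed
May: 31 days, starts Thu → 5 of Thu, Fri, Sat
Jun: 30 days, starts Sun → 5 of Sun, Mon ✓
Jul: 31 days, starts Tue → 5 of Tue, Wed, Thu
Aug: 31 days, starts Fri → 5 of Fri, Sat, Sun ✓
Sep: 30 days, starts Mon → 5 of Mon, Tue
Oct: 31 days, starts Wed → 5 of Wed, Thu, Fri
Nov: 30 days, starts Sat → 5 of Sat, Sun ✓
Dec: 31 days, starts Mon → 5 of Mon, Tue, Wed
Months with five Sundays: Mar, Jun, Aug, Nov.

4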